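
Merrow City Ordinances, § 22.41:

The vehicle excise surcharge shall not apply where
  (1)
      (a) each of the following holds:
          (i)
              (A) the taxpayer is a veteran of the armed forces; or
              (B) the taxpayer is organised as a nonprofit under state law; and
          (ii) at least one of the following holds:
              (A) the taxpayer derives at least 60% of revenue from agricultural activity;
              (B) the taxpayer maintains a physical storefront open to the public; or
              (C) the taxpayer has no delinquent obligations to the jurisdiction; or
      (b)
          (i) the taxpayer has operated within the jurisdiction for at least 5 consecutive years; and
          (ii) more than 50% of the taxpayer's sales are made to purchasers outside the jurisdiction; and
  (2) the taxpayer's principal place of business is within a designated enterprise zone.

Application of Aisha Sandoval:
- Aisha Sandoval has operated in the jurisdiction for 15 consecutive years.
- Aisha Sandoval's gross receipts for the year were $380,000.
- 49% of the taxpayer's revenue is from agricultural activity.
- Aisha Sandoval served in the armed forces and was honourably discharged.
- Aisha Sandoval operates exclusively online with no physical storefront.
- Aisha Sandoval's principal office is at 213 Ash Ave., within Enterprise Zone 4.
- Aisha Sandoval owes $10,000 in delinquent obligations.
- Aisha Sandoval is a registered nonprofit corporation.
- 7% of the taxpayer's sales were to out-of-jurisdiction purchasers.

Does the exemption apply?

No — not exempt.

(A) veteran — holds.
(B) nonprofit — met.
(i): T OR T → true.
(A) ≥60% agricultural — not met.
(B) has storefront — fails.
(C) no delinquency — not met.
So (ii) is not satisfied (F OR F OR F).
(a) = T AND F = false.
(i) ≥ 5 yrs in jurisdiction — holds.
(ii) >50% out-of-jur. sales — not met.
So (b) is not satisfied (T AND F).
So (1) is not satisfied (F OR F).
(2) in enterprise zone — met.
Overall = F AND T = false.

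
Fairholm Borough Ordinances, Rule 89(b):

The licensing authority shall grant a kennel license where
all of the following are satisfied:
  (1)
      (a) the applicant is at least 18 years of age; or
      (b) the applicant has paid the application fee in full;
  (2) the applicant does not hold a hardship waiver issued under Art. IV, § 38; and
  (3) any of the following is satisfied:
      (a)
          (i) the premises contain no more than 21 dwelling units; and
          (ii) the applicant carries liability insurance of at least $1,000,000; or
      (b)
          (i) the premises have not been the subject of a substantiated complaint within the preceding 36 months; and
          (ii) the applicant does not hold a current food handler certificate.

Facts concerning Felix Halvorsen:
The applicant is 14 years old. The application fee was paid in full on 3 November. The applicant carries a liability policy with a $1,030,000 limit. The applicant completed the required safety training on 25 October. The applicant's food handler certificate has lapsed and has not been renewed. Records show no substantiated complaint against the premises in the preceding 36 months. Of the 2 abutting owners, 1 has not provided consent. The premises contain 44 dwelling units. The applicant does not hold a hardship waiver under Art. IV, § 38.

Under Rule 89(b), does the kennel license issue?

(a) age ≥ 18 — not satisfied.
(b) fee paid — satisfied.
So (1) is satisfied (F OR T).
(2) not (hardship waiver) — satisfied.
(i) ≤ 21 units — fails.
(ii) insurance ≥ $1,000,000 — satisfied.
(a): F AND T → false.
(i) no complaint in 36 mo. — met.
(ii) not (food handler cert.) — holds.
So (b) is satisfied (T AND T).
So (3) is satisfied (F OR T).
So Overall is satisfied (T AND T AND T).

Yes — granted.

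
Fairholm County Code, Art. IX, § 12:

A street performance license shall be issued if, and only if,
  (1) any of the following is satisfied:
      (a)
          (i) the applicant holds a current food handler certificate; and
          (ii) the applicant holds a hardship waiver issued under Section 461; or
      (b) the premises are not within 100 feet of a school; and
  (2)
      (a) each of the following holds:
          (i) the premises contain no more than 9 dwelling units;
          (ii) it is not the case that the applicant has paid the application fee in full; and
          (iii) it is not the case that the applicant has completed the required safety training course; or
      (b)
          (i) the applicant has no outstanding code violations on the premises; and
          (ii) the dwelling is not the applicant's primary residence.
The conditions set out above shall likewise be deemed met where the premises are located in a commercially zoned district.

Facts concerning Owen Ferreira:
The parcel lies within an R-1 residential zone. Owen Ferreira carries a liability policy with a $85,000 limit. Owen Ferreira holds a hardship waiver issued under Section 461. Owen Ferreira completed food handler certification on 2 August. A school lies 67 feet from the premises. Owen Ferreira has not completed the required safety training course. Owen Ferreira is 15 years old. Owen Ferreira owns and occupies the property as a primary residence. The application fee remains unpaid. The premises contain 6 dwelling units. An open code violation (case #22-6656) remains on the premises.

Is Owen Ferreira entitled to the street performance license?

Yes — granted.

(i) food handler cert. — met.
(ii) hardship waiver — met.
(a): T AND T → true.
(b) ≥100 ft from school — not satisfied.
(1): T OR F → true.
(i) ≤ 9 units — satisfied.
(ii) not (fee paid) — holds.
(iii) not (safety training) — holds.
So (a) is satisfied (T AND T AND T).
(i) no code violations — not met.
(ii) not (primary residence) — not satisfied.
So (b) is not satisfied (F AND F).
(2) = T OR F = true.
Overall: T AND T → true.
Exception (commercially zoned) — not satisfied.
Result: main true OR exception false → true.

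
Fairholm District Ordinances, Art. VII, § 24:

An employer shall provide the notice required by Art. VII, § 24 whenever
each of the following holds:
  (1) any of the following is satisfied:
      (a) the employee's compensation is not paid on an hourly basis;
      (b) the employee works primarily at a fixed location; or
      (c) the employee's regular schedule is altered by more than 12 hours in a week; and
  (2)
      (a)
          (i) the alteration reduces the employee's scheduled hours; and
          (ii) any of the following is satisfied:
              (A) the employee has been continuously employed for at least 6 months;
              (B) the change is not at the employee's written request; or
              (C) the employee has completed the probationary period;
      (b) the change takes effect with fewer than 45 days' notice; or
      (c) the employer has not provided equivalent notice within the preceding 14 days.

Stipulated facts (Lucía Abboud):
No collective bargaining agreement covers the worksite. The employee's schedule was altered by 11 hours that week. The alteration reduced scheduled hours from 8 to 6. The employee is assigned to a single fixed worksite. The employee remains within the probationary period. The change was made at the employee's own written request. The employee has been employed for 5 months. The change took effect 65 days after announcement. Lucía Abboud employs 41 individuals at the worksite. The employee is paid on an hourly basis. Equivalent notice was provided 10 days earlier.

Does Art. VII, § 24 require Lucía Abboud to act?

(a) not (hourly-paid) — not met.
(b) fixed location — holds.
(c) schedule shift > 12h — fails.
(1) = F OR T OR F = true.
(i) hours reduced — satisfied.
(A) tenure ≥ 6 mo. — fails.
(B) not employee-requested — not satisfied.
(C) past probation — not met.
So (ii) is not satisfied (F OR F OR F).
(a) = T AND F = false.
(b) < 45 days' notice — not satisfied.
(c) no recent notice — not satisfied.
So (2) is not satisfied (F OR F OR F).
Overall = T AND F = false.

No — not required.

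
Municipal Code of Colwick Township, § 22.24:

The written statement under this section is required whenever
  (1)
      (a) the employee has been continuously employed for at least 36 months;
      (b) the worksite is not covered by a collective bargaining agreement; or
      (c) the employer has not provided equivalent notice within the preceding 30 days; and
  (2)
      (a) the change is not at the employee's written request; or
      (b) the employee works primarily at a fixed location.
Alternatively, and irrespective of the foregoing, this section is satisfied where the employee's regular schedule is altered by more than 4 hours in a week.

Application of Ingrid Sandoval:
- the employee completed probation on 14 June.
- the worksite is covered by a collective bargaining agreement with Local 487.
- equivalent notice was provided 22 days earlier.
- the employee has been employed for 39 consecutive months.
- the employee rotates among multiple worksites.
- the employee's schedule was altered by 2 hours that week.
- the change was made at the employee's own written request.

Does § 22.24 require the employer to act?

No — not required.

(a) tenure ≥ 36 mo. — holds.
(b) no CBA — not satisfied.
(c) no recent notice — not satisfied.
(1): T OR F OR F → true.
(a) not employee-requested — not met.
(b) fixed location — not satisfied.
So (2) is not satisfied (F OR F).
Overall: T AND F → false.
Exception (schedule shift > 4h) — not satisfied.
Result: main false OR exception false → false.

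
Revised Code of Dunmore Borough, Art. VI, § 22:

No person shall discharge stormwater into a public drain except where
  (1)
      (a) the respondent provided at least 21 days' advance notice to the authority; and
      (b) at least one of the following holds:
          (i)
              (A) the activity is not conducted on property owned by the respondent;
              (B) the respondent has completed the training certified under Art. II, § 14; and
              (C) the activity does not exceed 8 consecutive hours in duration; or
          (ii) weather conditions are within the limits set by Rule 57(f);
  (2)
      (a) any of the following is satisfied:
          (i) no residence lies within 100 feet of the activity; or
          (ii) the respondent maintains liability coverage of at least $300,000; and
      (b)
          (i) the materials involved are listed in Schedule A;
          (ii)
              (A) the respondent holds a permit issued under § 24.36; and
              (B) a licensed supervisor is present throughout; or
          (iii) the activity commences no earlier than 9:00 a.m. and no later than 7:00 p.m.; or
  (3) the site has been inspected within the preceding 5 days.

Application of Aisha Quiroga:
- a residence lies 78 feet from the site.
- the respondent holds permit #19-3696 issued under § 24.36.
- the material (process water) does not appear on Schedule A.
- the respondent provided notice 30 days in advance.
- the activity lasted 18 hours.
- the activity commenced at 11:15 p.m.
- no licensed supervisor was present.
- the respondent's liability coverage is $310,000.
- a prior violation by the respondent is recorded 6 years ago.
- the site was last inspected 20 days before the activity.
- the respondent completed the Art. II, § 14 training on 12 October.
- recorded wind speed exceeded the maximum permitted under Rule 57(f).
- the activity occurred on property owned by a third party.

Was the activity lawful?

No — unlawful.

(a) ≥21 days' notice — met.
(A) not (own property) — holds.
(B) training certified — satisfied.
(C) ≤ 8 hrs duration — fails.
(i): T AND T AND F → false.
(ii) weather ok — fails.
So (b) is not satisfied (F OR F).
(1): T AND F → false.
(i) no residence in 100 ft — not met.
(ii) coverage ≥ $300,000 — holds.
So (a) is satisfied (F OR T).
(i) Schedule A material — not satisfied.
(A) holds permit — holds.
(B) supervisor present — fails.
(ii): T AND F → false.
(iii) start within hours — fails.
(b) = F OR F OR F = false.
So (2) is not satisfied (T AND F).
(3) site inspected — not satisfied.
Overall = F OR F OR F = false.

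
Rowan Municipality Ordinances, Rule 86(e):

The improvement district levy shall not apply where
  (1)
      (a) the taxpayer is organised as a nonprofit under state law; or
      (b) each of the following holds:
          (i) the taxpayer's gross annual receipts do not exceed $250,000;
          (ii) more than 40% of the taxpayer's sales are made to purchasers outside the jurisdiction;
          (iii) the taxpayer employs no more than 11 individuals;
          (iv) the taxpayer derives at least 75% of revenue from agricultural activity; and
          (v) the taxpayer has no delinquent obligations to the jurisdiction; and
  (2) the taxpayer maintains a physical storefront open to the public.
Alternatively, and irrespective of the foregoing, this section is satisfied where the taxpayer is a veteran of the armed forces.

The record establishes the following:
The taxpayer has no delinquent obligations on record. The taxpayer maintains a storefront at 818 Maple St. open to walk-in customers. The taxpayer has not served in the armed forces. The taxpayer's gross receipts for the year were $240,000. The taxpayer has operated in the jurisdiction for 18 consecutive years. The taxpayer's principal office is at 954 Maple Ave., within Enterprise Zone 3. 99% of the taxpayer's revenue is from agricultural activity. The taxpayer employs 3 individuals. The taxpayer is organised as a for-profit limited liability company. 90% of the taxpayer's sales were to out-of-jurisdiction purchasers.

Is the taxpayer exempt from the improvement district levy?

Yes — exempt.

(a) nonprofit — fails.
(i) receipts ≤ $250,000 — satisfied.
(ii) >40% out-of-jur. sales — satisfied.
(iii) ≤ 11 employees — satisfied.
(iv) ≥75% agricultural — holds.
(v) no delinquency — met.
(b) = T AND T AND T AND T AND T = true.
(1) = F OR T = true.
(2) has storefront — met.
Overall = T AND T = true.
Exception (veteran) — not satisfied.
Result: main true OR exception false → true.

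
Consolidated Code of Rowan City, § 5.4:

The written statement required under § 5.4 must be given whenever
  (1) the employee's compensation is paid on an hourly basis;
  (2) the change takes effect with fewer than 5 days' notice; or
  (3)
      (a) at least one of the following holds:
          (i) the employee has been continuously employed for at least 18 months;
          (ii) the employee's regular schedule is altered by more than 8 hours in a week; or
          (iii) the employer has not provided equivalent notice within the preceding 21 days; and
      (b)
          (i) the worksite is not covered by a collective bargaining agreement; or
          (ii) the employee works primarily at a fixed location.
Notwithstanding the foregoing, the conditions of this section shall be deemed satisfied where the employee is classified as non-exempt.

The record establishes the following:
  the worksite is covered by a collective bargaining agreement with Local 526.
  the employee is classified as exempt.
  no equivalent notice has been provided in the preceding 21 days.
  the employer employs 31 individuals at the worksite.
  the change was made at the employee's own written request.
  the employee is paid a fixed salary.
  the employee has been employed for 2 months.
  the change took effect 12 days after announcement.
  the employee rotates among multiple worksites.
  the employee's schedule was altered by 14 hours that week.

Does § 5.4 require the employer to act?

No — not required.

(1) hourly-paid — not met.
(2) < 5 days' notice — fails.
(i) tenure ≥ 18 mo. — not met.
(ii) schedule shift > 8h — holds.
(iii) no recent notice — satisfied.
So (a) is satisfied (F OR T OR T).
(i) no CBA — not satisfied.
(ii) fixed location — not satisfied.
(b) = F OR F = false.
(3): T AND F → false.
Overall = F OR F OR F = false.
Exception (non-exempt) — not satisfied.
Result: main false OR exception false → false.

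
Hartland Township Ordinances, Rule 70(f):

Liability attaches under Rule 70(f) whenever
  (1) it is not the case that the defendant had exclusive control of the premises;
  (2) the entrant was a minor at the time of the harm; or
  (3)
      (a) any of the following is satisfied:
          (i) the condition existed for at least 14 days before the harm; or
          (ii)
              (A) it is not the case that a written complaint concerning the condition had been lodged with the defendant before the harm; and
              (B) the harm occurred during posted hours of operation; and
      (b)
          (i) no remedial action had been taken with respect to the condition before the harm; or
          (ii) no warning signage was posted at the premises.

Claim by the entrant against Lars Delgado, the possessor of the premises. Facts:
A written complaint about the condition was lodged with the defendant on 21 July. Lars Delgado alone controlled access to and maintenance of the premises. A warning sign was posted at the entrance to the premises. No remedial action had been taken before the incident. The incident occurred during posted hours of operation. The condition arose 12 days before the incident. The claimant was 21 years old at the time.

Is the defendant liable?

No — not liable.

(1) not (exclusive control) — not satisfied.
(2) entrant a minor — not met.
(i) condition ≥14 days old — not satisfied.
(A) not (complaint lodged) — fails.
(B) during posted hours — satisfied.
So (ii) is not satisfied (F AND T).
So (a) is not satisfied (F OR F).
(i) no remedial action — satisfied.
(ii) no signage posted — fails.
(b): T OR F → true.
(3) = F AND T = false.
Overall: F OR F OR F → false.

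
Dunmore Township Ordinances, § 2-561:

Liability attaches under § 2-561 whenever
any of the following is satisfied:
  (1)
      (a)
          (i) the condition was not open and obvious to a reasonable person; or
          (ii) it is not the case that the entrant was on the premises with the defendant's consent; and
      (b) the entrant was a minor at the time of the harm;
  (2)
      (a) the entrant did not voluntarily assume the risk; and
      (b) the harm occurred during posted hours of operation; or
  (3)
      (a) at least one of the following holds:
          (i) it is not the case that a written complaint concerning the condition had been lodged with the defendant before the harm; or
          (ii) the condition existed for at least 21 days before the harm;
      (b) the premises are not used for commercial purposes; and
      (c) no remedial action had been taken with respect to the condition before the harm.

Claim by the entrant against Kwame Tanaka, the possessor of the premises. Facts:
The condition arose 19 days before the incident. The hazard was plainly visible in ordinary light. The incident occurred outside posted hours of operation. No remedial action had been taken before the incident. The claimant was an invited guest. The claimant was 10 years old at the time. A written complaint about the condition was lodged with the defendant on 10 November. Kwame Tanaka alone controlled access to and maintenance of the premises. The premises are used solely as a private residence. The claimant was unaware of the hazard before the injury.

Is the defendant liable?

No — not liable.

(i) not open/obvious — not satisfied.
(ii) not (consent to enter) — fails.
(a): F OR F → false.
(b) entrant a minor — met.
(1): F AND T → false.
(a) no assumed risk — met.
(b) during posted hours — not met.
So (2) is not satisfied (T AND F).
(i) not (complaint lodged) — fails.
(ii) condition ≥21 days old — not met.
(a) = F OR F = false.
(b) not (commercial use) — met.
(c) no remedial action — holds.
So (3) is not satisfied (F AND T AND T).
Overall: F OR F OR F → false.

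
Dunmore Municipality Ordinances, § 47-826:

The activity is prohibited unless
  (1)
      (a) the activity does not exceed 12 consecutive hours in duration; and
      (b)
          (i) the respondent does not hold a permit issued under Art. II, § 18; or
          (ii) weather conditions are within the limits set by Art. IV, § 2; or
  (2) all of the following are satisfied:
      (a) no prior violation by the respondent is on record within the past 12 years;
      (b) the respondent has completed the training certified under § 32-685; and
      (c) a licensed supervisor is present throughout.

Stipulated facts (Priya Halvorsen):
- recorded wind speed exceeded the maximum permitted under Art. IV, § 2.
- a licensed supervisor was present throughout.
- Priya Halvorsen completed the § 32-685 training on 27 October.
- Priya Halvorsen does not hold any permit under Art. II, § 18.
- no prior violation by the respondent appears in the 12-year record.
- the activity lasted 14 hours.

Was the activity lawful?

Yes — lawful.

(a) ≤ 12 hrs duration — not met.
(i) not (holds permit) — met.
(ii) weather ok — not met.
(b): T OR F → true.
(1) = F AND T = false.
(a) no prior violation — satisfied.
(b) training certified — satisfied.
(c) supervisor present — holds.
(2): T AND T AND T → true.
Overall = F OR T = true.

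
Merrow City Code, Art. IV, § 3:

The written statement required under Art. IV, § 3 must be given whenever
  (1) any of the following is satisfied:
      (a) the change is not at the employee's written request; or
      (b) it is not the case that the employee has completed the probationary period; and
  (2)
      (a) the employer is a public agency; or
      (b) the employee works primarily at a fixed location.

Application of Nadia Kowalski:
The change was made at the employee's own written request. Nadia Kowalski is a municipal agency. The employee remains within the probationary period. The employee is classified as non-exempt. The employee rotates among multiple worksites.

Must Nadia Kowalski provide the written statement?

Yes — required.

(a) not employee-requested — not met.
(b) not (past probation) — holds.
(1): F OR T → true.
(a) public agency — met.
(b) fixed location — fails.
So (2) is satisfied (T OR F).
Overall = T AND T = true.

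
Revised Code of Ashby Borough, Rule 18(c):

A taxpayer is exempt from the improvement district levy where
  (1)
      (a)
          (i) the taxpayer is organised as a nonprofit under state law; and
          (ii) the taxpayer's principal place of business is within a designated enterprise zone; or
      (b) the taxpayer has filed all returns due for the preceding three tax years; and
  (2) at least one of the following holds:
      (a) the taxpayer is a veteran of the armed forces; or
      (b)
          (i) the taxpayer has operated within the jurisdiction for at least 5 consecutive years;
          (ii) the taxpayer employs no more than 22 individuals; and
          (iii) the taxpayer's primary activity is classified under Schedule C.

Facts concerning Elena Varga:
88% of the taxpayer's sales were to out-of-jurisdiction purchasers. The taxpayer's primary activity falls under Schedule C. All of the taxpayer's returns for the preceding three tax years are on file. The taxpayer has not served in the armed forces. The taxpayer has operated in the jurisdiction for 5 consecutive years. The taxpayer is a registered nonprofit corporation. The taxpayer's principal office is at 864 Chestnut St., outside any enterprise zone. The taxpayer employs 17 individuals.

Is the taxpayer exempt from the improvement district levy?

(i) nonprofit — holds.
(ii) in enterprise zone — not met.
(a) = T AND F = false.
(b) returns current — holds.
So (1) is satisfied (F OR T).
(a) veteran — not satisfied.
(i) ≥ 5 yrs in jurisdiction — holds.
(ii) ≤ 22 employees — holds.
(iii) Schedule C activity — met.
(b) = T AND T AND T = true.
(2) = F OR T = true.
Overall: T AND T → true.

Yes — exempt.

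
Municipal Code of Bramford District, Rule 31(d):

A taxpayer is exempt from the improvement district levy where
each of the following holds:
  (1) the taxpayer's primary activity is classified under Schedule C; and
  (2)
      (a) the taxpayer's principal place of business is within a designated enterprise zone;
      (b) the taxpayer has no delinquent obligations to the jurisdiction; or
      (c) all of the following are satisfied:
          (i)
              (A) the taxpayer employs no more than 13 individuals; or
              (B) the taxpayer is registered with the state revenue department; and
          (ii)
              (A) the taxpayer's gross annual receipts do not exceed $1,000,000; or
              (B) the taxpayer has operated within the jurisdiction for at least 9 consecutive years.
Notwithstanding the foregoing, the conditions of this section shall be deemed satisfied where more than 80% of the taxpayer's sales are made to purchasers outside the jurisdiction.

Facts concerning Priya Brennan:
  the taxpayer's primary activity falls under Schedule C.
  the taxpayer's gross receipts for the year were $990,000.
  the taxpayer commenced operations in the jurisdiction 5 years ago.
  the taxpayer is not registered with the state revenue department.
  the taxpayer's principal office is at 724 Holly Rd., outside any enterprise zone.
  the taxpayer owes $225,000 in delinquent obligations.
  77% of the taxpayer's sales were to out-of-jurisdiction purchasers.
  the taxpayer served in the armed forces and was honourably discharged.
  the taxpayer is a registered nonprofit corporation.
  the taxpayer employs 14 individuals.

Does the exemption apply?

No — not exempt.

(1) Schedule C activity — met.
(a) in enterprise zone — not satisfied.
(b) no delinquency — not met.
(A) ≤ 13 employees — not satisfied.
(B) state-registered — fails.
(i): F OR F → false.
(A) receipts ≤ $1,000,000 — met.
(B) ≥ 9 yrs in jurisdiction — not met.
(ii) = T OR F = true.
So (c) is not satisfied (F AND T).
(2): F OR F OR F → false.
So Overall is not satisfied (T AND F).
Exception (>80% out-of-jur. sales) — not satisfied.
Result: main false OR exception false → false.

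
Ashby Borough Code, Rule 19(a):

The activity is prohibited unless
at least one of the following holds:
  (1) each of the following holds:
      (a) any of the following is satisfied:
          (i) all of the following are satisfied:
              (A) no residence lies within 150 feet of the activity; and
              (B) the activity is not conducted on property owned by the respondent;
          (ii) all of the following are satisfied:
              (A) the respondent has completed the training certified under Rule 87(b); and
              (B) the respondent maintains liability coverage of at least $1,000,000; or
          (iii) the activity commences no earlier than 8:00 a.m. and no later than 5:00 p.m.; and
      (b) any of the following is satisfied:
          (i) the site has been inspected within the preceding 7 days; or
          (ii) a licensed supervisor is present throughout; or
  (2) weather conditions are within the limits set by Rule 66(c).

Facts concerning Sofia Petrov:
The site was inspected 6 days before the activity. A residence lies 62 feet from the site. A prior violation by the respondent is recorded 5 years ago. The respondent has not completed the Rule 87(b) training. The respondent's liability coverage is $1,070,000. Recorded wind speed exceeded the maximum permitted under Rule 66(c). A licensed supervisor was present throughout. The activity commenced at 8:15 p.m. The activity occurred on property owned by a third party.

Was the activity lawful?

(A) no residence in 150 ft — not satisfied.
(B) not (own property) — holds.
(i): F AND T → false.
(A) training certified — not satisfied.
(B) coverage ≥ $1,000,000 — satisfied.
(ii) = F AND T = false.
(iii) start within hours — fails.
(a) = F OR F OR F = false.
(i) site inspected — met.
(ii) supervisor present — met.
(b) = T OR T = true.
So (1) is not satisfied (F AND T).
(2) weather ok — not satisfied.
Overall = F OR F = false.

No — unlawful.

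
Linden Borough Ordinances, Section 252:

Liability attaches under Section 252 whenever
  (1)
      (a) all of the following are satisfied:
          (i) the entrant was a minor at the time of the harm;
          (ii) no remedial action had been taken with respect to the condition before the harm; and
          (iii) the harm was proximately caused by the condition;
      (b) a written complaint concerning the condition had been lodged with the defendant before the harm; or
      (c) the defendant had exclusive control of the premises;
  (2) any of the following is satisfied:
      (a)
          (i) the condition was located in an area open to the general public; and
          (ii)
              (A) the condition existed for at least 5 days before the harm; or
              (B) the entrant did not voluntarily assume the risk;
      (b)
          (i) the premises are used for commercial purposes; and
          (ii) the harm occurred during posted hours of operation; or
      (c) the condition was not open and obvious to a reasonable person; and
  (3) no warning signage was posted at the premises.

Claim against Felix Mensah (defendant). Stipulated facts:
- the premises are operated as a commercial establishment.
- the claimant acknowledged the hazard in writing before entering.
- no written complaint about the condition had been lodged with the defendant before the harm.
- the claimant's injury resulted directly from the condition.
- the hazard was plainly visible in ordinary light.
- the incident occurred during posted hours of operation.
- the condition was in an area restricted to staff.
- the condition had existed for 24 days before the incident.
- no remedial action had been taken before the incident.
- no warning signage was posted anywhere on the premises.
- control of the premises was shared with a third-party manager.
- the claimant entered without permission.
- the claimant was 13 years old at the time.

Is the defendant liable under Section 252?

Yes — liable.

(i) entrant a minor — satisfied.
(ii) no remedial action — satisfied.
(iii) proximate cause — met.
(a): T AND T AND T → true.
(b) complaint lodged — fails.
(c) exclusive control — fails.
So (1) is satisfied (T OR F OR F).
(i) public area — not satisfied.
(A) condition ≥5 days old — holds.
(B) no assumed risk — not satisfied.
(ii) = T OR F = true.
(a) = F AND T = false.
(i) commercial use — satisfied.
(ii) during posted hours — satisfied.
So (b) is satisfied (T AND T).
(c) not open/obvious — not satisfied.
(2): F OR T OR F → true.
(3) no signage posted — satisfied.
Overall = T AND T AND T = true.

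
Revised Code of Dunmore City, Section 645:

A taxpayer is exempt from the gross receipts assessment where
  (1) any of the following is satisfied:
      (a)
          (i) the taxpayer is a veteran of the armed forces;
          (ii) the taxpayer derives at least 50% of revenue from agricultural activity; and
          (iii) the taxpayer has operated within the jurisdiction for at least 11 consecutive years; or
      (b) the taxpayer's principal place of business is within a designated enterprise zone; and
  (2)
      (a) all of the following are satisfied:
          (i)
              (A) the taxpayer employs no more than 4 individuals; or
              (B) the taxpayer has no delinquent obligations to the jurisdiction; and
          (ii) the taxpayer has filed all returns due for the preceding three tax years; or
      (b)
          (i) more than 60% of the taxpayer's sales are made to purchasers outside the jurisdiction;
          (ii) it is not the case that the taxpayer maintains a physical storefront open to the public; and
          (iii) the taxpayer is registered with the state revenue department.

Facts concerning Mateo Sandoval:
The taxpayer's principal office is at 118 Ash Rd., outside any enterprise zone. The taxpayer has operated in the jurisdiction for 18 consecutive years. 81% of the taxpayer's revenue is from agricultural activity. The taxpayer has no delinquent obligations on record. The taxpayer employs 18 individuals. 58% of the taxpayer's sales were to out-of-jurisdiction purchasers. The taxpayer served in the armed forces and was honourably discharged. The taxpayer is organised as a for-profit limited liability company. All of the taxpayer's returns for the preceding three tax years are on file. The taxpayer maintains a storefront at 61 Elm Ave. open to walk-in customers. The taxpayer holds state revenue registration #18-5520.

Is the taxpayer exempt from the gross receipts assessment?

(i) veteran — holds.
(ii) ≥50% agricultural — satisfied.
(iii) ≥ 11 yrs in jurisdiction — met.
(a): T AND T AND T → true.
(b) in enterprise zone — not met.
So (1) is satisfied (T OR F).
(A) ≤ 4 employees — not satisfied.
(B) no delinquency — satisfied.
So (i) is satisfied (F OR T).
(ii) returns current — met.
(a): T AND T → true.
(i) >60% out-of-jur. sales — fails.
(ii) not (has storefront) — fails.
(iii) state-registered — satisfied.
So (b) is not satisfied (F AND F AND T).
So (2) is satisfied (T OR F).
Overall = T AND T = true.

Yes — exempt.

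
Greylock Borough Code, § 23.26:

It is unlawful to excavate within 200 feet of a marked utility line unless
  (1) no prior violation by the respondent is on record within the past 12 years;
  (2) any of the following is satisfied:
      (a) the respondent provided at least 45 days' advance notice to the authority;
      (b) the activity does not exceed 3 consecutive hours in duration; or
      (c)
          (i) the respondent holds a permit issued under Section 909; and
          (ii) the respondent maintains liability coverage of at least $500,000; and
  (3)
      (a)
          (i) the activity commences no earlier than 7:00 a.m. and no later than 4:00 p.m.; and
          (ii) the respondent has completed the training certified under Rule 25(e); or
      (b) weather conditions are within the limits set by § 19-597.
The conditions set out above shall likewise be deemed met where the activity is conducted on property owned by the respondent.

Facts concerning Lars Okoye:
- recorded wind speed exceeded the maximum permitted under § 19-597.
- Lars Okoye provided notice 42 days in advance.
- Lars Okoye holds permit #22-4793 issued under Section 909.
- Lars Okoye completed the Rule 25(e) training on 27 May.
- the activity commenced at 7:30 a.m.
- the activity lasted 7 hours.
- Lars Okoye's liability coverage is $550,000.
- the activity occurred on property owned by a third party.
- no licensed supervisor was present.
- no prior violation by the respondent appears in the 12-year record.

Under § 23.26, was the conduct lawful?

Yes — lawful.

(1) no prior violation — holds.
(a) ≥45 days' notice — fails.
(b) ≤ 3 hrs duration — fails.
(i) holds permit — satisfied.
(ii) coverage ≥ $500,000 — holds.
So (c) is satisfied (T AND T).
So (2) is satisfied (F OR F OR T).
(i) start within hours — holds.
(ii) training certified — satisfied.
(a) = T AND T = true.
(b) weather ok — fails.
(3) = T OR F = true.
Overall = T AND T AND T = true.
Exception (own property) — not satisfied.
Result: main true OR exception false → true.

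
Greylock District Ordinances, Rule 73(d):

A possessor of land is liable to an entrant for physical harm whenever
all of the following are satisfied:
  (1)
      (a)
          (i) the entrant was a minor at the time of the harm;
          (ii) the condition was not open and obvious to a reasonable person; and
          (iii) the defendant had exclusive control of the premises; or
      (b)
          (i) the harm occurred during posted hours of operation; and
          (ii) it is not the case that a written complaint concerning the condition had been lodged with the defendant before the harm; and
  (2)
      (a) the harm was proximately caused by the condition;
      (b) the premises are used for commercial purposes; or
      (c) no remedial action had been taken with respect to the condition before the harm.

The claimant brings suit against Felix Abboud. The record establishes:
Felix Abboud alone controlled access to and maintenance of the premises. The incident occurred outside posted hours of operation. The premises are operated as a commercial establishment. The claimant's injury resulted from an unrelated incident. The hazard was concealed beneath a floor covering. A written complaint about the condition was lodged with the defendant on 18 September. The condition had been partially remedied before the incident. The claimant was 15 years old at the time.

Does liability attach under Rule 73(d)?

(i) entrant a minor — met.
(ii) not open/obvious — holds.
(iii) exclusive control — satisfied.
(a): T AND T AND T → true.
(i) during posted hours — not met.
(ii) not (complaint lodged) — not met.
So (b) is not satisfied (F AND F).
(1) = T OR F = true.
(a) proximate cause — not met.
(b) commercial use — satisfied.
(c) no remedial action — fails.
(2): F OR T OR F → true.
Overall: T AND T → true.

Yes — liable.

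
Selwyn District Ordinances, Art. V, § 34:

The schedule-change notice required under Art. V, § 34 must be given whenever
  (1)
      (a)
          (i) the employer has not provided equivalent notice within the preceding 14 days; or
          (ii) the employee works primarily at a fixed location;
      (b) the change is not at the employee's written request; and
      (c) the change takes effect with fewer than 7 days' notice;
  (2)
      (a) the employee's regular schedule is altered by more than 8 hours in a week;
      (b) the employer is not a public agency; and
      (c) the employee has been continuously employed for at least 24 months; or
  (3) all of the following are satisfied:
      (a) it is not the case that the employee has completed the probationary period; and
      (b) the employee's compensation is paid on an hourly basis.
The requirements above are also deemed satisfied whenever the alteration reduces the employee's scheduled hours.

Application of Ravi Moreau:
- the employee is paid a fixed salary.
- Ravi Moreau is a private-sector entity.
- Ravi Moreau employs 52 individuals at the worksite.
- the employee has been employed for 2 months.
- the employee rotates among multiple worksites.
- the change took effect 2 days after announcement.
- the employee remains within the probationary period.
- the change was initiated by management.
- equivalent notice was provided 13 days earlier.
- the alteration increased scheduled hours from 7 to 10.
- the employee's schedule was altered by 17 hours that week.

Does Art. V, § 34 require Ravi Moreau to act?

(i) no recent notice — fails.
(ii) fixed location — not satisfied.
So (a) is not satisfied (F OR F).
(b) not employee-requested — satisfied.
(c) < 7 days' notice — satisfied.
(1) = F AND T AND T = false.
(a) schedule shift > 8h — met.
(b) not (public agency) — met.
(c) tenure ≥ 24 mo. — not satisfied.
(2): T AND T AND F → false.
(a) not (past probation) — holds.
(b) hourly-paid — not met.
(3) = T AND F = false.
Overall: F OR F OR F → false.
Exception (hours reduced) — not satisfied.
Result: main false OR exception false → false.

No — not required.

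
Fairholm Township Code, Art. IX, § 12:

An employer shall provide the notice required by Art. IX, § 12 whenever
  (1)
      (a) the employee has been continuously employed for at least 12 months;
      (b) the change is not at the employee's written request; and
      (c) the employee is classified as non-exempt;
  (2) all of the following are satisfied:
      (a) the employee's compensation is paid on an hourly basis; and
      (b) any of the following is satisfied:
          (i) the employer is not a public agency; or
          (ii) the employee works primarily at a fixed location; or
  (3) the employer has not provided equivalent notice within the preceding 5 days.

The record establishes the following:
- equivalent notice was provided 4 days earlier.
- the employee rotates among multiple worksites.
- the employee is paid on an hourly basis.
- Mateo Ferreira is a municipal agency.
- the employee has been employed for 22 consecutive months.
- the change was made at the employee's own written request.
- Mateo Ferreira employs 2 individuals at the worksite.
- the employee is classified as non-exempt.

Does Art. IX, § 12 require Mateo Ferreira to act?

(a) tenure ≥ 12 mo. — satisfied.
(b) not employee-requested — not satisfied.
(c) non-exempt — met.
So (1) is not satisfied (T AND F AND T).
(a) hourly-paid — satisfied.
(i) not (public agency) — not met.
(ii) fixed location — not satisfied.
(b): F OR F → false.
(2): T AND F → false.
(3) no recent notice — fails.
Overall: F OR F OR F → false.

No — not required.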